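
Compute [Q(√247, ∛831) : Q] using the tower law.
[Q(√247, ∛831) : Q] = 6

Let L = Q(√247, ∛831). Since Q(√247) ⊂ L and [Q(√247):Q] = 2, the tower law gives 2 | [L:Q]. Likewise Q(∛831) ⊂ L with [Q(∛831):Q] = 3 (because 831 is not a perfect cube), so 3 | [L:Q]. As gcd(2,3) = 1, [L:Q] is divisible by 6. Conversely L is generated over Q by √247 and ∛831, so [L:Q] ≤ 2·3 = 6. Therefore [Q(√247, ∛831) : Q] = 6.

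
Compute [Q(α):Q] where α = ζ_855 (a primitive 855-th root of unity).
[Q(α):Q] = 432

The minimal polynomial of ζ_855 over Q is the 855-th cyclotomic polynomial Φ_855(x), which is irreducible over Q and has degree φ(855) = 432. Hence [Q(α):Q] = φ(855) = 432.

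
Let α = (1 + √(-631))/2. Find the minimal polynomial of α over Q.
m_α(x) = x^2 - x + 158

From 2α - 1 = √(-631), squaring gives (2α - 1)^2 = -631, i.e. 4α^2 - 4α + 1 = -631, so α^2 - α + (1 + 631)/4 = 0. Since -631 ≡ 1 (mod 4), (1 + 631)/4 = 158 ∈ Z. The polynomial x^2 - x + 158 has discriminant 1 - 4·(158) = -631, which is not a perfect square in Q (d = -631 is squarefree and ≠ 1), so x^2 - x + 158 is irreducible over Q. It is the minimal polynomial of α.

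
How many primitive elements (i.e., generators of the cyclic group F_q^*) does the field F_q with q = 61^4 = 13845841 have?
There are φ(13845840) = 3571200 primitive elements

F_q^* is cyclic of order q - 1 = 13845840. A cyclic group of order m has exactly φ(m) generators. Here m = 13845840 = 2^4 · 3 · 5 · 31 · 1861, so the number of primitive elements is φ(13845840) = 3571200.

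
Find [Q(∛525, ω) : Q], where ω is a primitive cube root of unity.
[Q(∛525, ω) : Q] = 6

[Q(∛525):Q] = 3 (min poly x^3 - 525, irreducible since 525 is not a perfect cube). [Q(ω):Q] = 2 (min poly x^2 + x + 1). Since Q(∛525) ⊂ R and ω ∉ R, we have ω ∉ Q(∛525), so x^2 + x + 1 remains irreducible over Q(∛525) and [Q(∛525, ω) : Q(∛525)] = 2. By the tower law, [Q(∛525, ω) : Q] = 3 · 2 = 6. (In fact Q(∛525, ω) is the splitting field of x^3 - 525 over Q.)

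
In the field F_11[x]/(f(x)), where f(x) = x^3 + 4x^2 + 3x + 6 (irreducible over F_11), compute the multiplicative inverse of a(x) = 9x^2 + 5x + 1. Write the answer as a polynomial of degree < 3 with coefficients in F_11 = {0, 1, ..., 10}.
a(x)^(-1) ≡ 7x^2 + 3x + 5 (mod f(x))

Since f is irreducible over F_11, F_11[x]/(f) is a field and a(x) ≠ 0 has an inverse. Apply the extended Euclidean algorithm to f(x) and a(x) in F_11[x]: f(x) = (5x + 5)·a(x) + (6x + 1);  a(x) = (7x + 7)·(6x + 1) + (5). The last nonzero remainder is the constant 5 = gcd(f, a) in F_11. Back-substituting through the division chain expresses 5 = s(x)·a(x) + t(x)·f(x) with s(x) ≡ 2x^2 + 4x + 3 (mod f), so (2x^2 + 4x + 3)·a(x) ≡ 5 (mod f). Multiplying by 5^(-1) ≡ 9 in F_11 gives a(x)^(-1) ≡ 9·(2x^2 + 4x + 3) ≡ 7x^2 + 3x + 5 (mod f). Check: (9x^2 + 5x + 1)·(7x^2 + 3x + 5) = 8x^4 + 7x^3 + x^2 + 6x + 5 ≡ 1 (mod x^3 + 4x^2 + 3x + 6).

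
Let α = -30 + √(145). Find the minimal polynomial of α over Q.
m_α(x) = x^2 + 60x + 755

From α + 30 = √(145), squaring gives (α + 30)^2 = 145, i.e. α^2 + 60α + 900 = 145, so α^2 + 60α + 755 = 0. The discriminant of x^2 + 60x + 755 is (60)^2 - 4·(755) = 3600 - 3020 = 580, and 4·(145) is not a perfect square in Q since 145 is squarefree and ≠ 1. Hence x^2 + 60x + 755 is irreducible over Q and is the minimal polynomial of α.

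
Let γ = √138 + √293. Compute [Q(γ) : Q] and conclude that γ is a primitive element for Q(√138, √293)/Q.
[Q(γ) : Q] = 4 (equivalently, Q(γ) = Q(√138, √293))

Obviously Q(γ) ⊆ Q(√138, √293), and [Q(√138, √293):Q] = 4 (since 138, 293 are distinct squarefree integers > 1 with 40434 not a perfect square). To show equality we compute the minimal polynomial of γ. From γ = √138 + √293: γ^2 = 138 + 2√(40434) + 293 = 431 + 2√(40434), so γ^2 - 431 = 2√(40434); squaring, (γ^2 - 431)^2 = 4·40434, i.e. γ^4 - 862γ^2 + 185761 - 161736 = 0, i.e. γ^4 - 862γ^2 + 24025 = 0. So γ is a root of x^4 - 862x^2 + 24025. This polynomial is irreducible over Q: it has no rational root (each ±√138 ± √293 is irrational), and any factorization into two quadratics over Q would force √(40434) ∈ Q (pairing opposite roots) or √138, √293 ∈ Q (other pairings), all impossible. Hence [Q(γ):Q] = 4 = [Q(√138, √293):Q], so Q(γ) = Q(√138, √293).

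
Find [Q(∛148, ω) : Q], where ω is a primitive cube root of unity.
[Q(∛148, ω) : Q] = 6

[Q(∛148):Q] = 3 (min poly x^3 - 148, irreducible since 148 is not a perfect cube). [Q(ω):Q] = 2 (min poly x^2 + x + 1). Since Q(∛148) ⊂ R and ω ∉ R, we have ω ∉ Q(∛148), so x^2 + x + 1 remains irreducible over Q(∛148) and [Q(∛148, ω) : Q(∛148)] = 2. By the tower law, [Q(∛148, ω) : Q] = 3 · 2 = 6. (In fact Q(∛148, ω) is the splitting field of x^3 - 148 over Q.)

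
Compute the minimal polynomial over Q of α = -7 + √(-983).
m_α(x) = x^2 + 14x + 1032

From α + 7 = √(-983), squaring gives (α + 7)^2 = -983, i.e. α^2 + 14α + 49 = -983, so α^2 + 14α + 1032 = 0. The discriminant of x^2 + 14x + 1032 is (14)^2 - 4·(1032) = 196 - 4128 = -3932, and 4·(-983) is not a perfect square in Q since -983 is squarefree and ≠ 1. Hence x^2 + 14x + 1032 is irreducible over Q and is the minimal polynomial of α.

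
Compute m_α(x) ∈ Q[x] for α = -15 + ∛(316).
m_α(x) = x^3 + 45x^2 + 675x + 3059

Set β = α + 15 = ∛(316), so β^3 = 316. Then (α + 15)^3 - 316 = 0, i.e. α is a root of g(x) = (x + 15)^3 - 316 = x^3 + 45x^2 + 675x + 3059. Since g(x) = h(x + 15) where h(x) = x^3 - 316, and h is irreducible over Q (because 316 is not a perfect cube, so h has no rational root, and a monic cubic with no rational root is irreducible), g is also irreducible (irreducibility is preserved under the substitution x → x + 15). Hence m_α(x) = x^3 + 45x^2 + 675x + 3059.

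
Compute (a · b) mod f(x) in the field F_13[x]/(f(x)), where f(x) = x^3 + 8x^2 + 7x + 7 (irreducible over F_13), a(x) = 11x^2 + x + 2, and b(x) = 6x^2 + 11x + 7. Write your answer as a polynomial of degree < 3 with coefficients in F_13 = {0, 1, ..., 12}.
a · b ≡ 12x^2 + 8x (mod f(x))

Multiply in F_13[x]: a(x)·b(x) = (11x^2 + x + 2)·(6x^2 + 11x + 7) = x^4 + 10x^3 + 9x^2 + 3x + 1. This has degree ≥ 3, so divide by f(x) over F_13: x^4 + 10x^3 + 9x^2 + 3x + 1 = (x + 2)·(x^3 + 8x^2 + 7x + 7) + (12x^2 + 8x). Hence a·b ≡ 12x^2 + 8x (mod f). (F_13[x]/(f) is a field with 13^3 = 2197 elements since f is irreducible of degree 3.)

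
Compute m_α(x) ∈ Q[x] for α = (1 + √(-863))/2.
m_α(x) = x^2 - x + 216

From 2α - 1 = √(-863), squaring gives (2α - 1)^2 = -863, i.e. 4α^2 - 4α + 1 = -863, so α^2 - α + (1 + 863)/4 = 0. Since -863 ≡ 1 (mod 4), (1 + 863)/4 = 216 ∈ Z. The polynomial x^2 - x + 216 has discriminant 1 - 4·(216) = -863, which is not a perfect square in Q (d = -863 is squarefree and ≠ 1), so x^2 - x + 216 is irreducible over Q. It is the minimal polynomial of α.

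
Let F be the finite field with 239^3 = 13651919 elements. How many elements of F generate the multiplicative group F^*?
There are φ(13651918) = 5215104 primitive elements

F_q^* is cyclic of order q - 1 = 13651918. A cyclic group of order m has exactly φ(m) generators. Here m = 13651918 = 2 · 7 · 17 · 19 · 3019, so the number of primitive elements is φ(13651918) = 5215104.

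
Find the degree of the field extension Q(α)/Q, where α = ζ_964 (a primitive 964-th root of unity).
[Q(α):Q] = 480

The minimal polynomial of ζ_964 over Q is the 964-th cyclotomic polynomial Φ_964(x), which is irreducible over Q and has degree φ(964) = 480. Hence [Q(α):Q] = φ(964) = 480.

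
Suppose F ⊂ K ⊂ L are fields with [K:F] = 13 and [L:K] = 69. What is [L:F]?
[L:F] = 897

The tower law says that for any tower of field extensions F ⊂ K ⊂ L with finite degrees, [L:F] = [L:K] · [K:F]. Here this gives [L:F] = 69 · 13 = 897.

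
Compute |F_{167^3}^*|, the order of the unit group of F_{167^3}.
|F_{167^3}^*| = 4657462

F_{167^3} has 167^3 = 4657463 elements; its multiplicative group consists of all nonzero elements, so |F_{167^3}^*| = 4657463 - 1 = 4657462. (It is cyclic since any finite subgroup of the multiplicative group of a field is cyclic.)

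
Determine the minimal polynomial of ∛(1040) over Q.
m_α(x) = x^3 - 1040

α satisfies α^3 = 1040, so x^3 - 1040 annihilates α. By the rational root test, a rational root p/q (in lowest terms) of x^3 - 1040 would satisfy p^3 = 1040 q^3, forcing q = 1 and p^3 = 1040; but 1040 is not a perfect cube, contradiction. A monic cubic over Q with no rational root is irreducible (any nontrivial factorization would include a linear factor). Hence x^3 - 1040 is the minimal polynomial of α, and in particular [Q(α):Q] = 3.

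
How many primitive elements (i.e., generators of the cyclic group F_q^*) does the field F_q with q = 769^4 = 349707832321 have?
There are φ(349707832320) = 68388126720 primitive elements

F_q^* is cyclic of order q - 1 = 349707832320. A cyclic group of order m has exactly φ(m) generators. Here m = 349707832320 = 2^10 · 3 · 5 · 7 · 11 · 17 · 17393, so the number of primitive elements is φ(349707832320) = 68388126720.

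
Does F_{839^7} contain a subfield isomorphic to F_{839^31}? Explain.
No: F_{839^31} is not a subfield of F_{839^7}

F_{p^m} embeds in F_{p^n} iff m | n. Here 31 ∤ 7 (since 7 = 0·31 + 7 with remainder 7 ≠ 0), so F_{839^31} is not a subfield of F_{839^7}. Equivalently: if it were, the tower law would give 31 = [F_{839^31}:F_839] dividing [F_{839^7}:F_839] = 7, contradiction.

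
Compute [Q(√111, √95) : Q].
[Q(√111, √95) : Q] = 4

[Q(√111):Q] = 2 (min poly x^2 - 111, irreducible since 111 is squarefree > 1). For the top step, suppose √95 ∈ Q(√111), say √95 = c + d√111 with c, d ∈ Q. Squaring: 95 = c^2 + 111d^2 + 2cd√111. Since √111 ∉ Q this forces 2cd = 0. If d = 0 then √95 = c ∈ Q, contradicting 95 squarefree > 1. If c = 0 then 95 = 111d^2, so 111·95 = (111d)^2 is a perfect square in Q — but 111·95 = 10545 is not a perfect square (since 111 and 95 are distinct squarefree integers). Contradiction. Hence √95 ∉ Q(√111), so x^2 - 95 stays irreducible over Q(√111) and [Q(√111, √95) : Q(√111)] = 2. By the tower law, [Q(√111, √95) : Q] = 2 · 2 = 4.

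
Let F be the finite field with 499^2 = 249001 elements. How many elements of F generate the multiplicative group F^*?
There are φ(249000) = 65600 primitive elements

F_q^* is cyclic of order q - 1 = 249000. A cyclic group of order m has exactly φ(m) generators. Here m = 249000 = 2^3 · 3 · 5^3 · 83, so the number of primitive elements is φ(249000) = 65600.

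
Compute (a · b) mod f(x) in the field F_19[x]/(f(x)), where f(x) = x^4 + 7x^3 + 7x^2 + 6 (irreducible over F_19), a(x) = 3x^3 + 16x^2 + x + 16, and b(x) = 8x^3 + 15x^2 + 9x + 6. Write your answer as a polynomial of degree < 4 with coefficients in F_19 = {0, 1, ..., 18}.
a · b ≡ 13x^3 + x^2 + 6x + 6 (mod f(x))

Multiply in F_19[x]: a(x)·b(x) = (3x^3 + 16x^2 + x + 16)·(8x^3 + 15x^2 + 9x + 6) = 5x^6 + 2x^5 + 9x^4 + x^3 + 3x^2 + 17x + 1. This has degree ≥ 4, so divide by f(x) over F_19: 5x^6 + 2x^5 + 9x^4 + x^3 + 3x^2 + 17x + 1 = (5x^2 + 5x + 15)·(x^4 + 7x^3 + 7x^2 + 6) + (13x^3 + x^2 + 6x + 6). Hence a·b ≡ 13x^3 + x^2 + 6x + 6 (mod f). (F_19[x]/(f) is a field with 19^4 = 130321 elements since f is irreducible of degree 4.)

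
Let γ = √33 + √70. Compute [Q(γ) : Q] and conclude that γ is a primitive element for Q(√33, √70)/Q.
[Q(γ) : Q] = 4 (equivalently, Q(γ) = Q(√33, √70))

Obviously Q(γ) ⊆ Q(√33, √70), and [Q(√33, √70):Q] = 4 (since 33, 70 are distinct squarefree integers > 1 with 2310 not a perfect square). To show equality we compute the minimal polynomial of γ. From γ = √33 + √70: γ^2 = 33 + 2√(2310) + 70 = 103 + 2√(2310), so γ^2 - 103 = 2√(2310); squaring, (γ^2 - 103)^2 = 4·2310, i.e. γ^4 - 206γ^2 + 10609 - 9240 = 0, i.e. γ^4 - 206γ^2 + 1369 = 0. So γ is a root of x^4 - 206x^2 + 1369. This polynomial is irreducible over Q: it has no rational root (each ±√33 ± √70 is irrational), and any factorization into two quadratics over Q would force √(2310) ∈ Q (pairing opposite roots) or √33, √70 ∈ Q (other pairings), all impossible. Hence [Q(γ):Q] = 4 = [Q(√33, √70):Q], so Q(γ) = Q(√33, √70).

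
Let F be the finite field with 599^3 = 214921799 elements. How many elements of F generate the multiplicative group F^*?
There are φ(214921798) = 81325728 primitive elements

F_q^* is cyclic of order q - 1 = 214921798. A cyclic group of order m has exactly φ(m) generators. Here m = 214921798 = 2 · 7 · 13 · 23 · 51343, so the number of primitive elements is φ(214921798) = 81325728.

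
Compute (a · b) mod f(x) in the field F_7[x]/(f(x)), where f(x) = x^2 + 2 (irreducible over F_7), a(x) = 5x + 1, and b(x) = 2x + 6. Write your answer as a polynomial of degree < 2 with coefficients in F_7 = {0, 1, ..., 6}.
a · b ≡ 4x (mod f(x))

Multiply in F_7[x]: a(x)·b(x) = (5x + 1)·(2x + 6) = 3x^2 + 4x + 6. This has degree ≥ 2, so divide by f(x) over F_7: 3x^2 + 4x + 6 = (3)·(x^2 + 2) + (4x). Hence a·b ≡ 4x (mod f). (F_7[x]/(f) is a field with 7^2 = 49 elements since f is irreducible of degree 2.)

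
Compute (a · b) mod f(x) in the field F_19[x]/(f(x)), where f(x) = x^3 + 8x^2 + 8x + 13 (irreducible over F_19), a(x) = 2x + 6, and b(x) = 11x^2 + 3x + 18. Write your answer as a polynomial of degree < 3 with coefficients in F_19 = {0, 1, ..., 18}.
a · b ≡ 10x^2 + 11x + 12 (mod f(x))

Multiply in F_19[x]: a(x)·b(x) = (2x + 6)·(11x^2 + 3x + 18) = 3x^3 + 15x^2 + 16x + 13. This has degree ≥ 3, so divide by f(x) over F_19: 3x^3 + 15x^2 + 16x + 13 = (3)·(x^3 + 8x^2 + 8x + 13) + (10x^2 + 11x + 12). Hence a·b ≡ 10x^2 + 11x + 12 (mod f). (F_19[x]/(f) is a field with 19^3 = 6859 elements since f is irreducible of degree 3.)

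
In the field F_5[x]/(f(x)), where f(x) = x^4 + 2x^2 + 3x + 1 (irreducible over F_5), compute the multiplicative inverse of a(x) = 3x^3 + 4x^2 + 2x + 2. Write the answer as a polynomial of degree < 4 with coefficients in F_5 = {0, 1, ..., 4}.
a(x)^(-1) ≡ 4x^2 + 3x + 3 (mod f(x))

Since f is irreducible over F_5, F_5[x]/(f) is a field and a(x) ≠ 0 has an inverse. Apply the extended Euclidean algorithm to f(x) and a(x) in F_5[x]: f(x) = (2x + 4)·a(x) + (2x^2 + x + 3);  a(x) = (4x)·(2x^2 + x + 3) + (2). The last nonzero remainder is the constant 2 = gcd(f, a) in F_5. Back-substituting through the division chain expresses 2 = s(x)·a(x) + t(x)·f(x) with s(x) ≡ 3x^2 + x + 1 (mod f), so (3x^2 + x + 1)·a(x) ≡ 2 (mod f). Multiplying by 2^(-1) ≡ 3 in F_5 gives a(x)^(-1) ≡ 3·(3x^2 + x + 1) ≡ 4x^2 + 3x + 3 (mod f). Check: (3x^3 + 4x^2 + 2x + 2)·(4x^2 + 3x + 3) = 2x^5 + 4x^3 + x^2 + 2x + 1 ≡ 1 (mod x^4 + 2x^2 + 3x + 1).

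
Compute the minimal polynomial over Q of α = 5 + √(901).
m_α(x) = x^2 - 10x - 876

From α - 5 = √(901), squaring gives (α - 5)^2 = 901, i.e. α^2 - 10α + 25 = 901, so α^2 - 10α - 876 = 0. The discriminant of x^2 - 10x - 876 is (-10)^2 - 4·(-876) = 100 + 3504 = 3604, and 4·(901) is not a perfect square in Q since 901 is squarefree and ≠ 1. Hence x^2 - 10x - 876 is irreducible over Q and is the minimal polynomial of α.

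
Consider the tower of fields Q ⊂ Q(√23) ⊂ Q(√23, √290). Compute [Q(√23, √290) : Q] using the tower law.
[Q(√23, √290) : Q] = 4

[Q(√23):Q] = 2 (min poly x^2 - 23, irreducible since 23 is squarefree > 1). For the top step, suppose √290 ∈ Q(√23), say √290 = c + d√23 with c, d ∈ Q. Squaring: 290 = c^2 + 23d^2 + 2cd√23. Since √23 ∉ Q this forces 2cd = 0. If d = 0 then √290 = c ∈ Q, contradicting 290 squarefree > 1. If c = 0 then 290 = 23d^2, so 23·290 = (23d)^2 is a perfect square in Q — but 23·290 = 6670 is not a perfect square (since 23 and 290 are distinct squarefree integers). Contradiction. Hence √290 ∉ Q(√23), so x^2 - 290 stays irreducible over Q(√23) and [Q(√23, √290) : Q(√23)] = 2. By the tower law, [Q(√23, √290) : Q] = 2 · 2 = 4.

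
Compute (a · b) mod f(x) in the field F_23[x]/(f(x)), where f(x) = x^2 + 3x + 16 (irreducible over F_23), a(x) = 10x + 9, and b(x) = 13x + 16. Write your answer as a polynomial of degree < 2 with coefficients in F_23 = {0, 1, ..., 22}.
a · b ≡ 2x + 19 (mod f(x))

Multiply in F_23[x]: a(x)·b(x) = (10x + 9)·(13x + 16) = 15x^2 + x + 6. This has degree ≥ 2, so divide by f(x) over F_23: 15x^2 + x + 6 = (15)·(x^2 + 3x + 16) + (2x + 19). Hence a·b ≡ 2x + 19 (mod f). (F_23[x]/(f) is a field with 23^2 = 529 elements since f is irreducible of degree 2.)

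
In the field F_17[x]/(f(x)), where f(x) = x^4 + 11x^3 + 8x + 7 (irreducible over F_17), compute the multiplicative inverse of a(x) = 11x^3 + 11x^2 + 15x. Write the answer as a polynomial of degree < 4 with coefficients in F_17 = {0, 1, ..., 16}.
a(x)^(-1) ≡ 10x^3 + 12x^2 + 12x + 8 (mod f(x))

Since f is irreducible over F_17, F_17[x]/(f) is a field and a(x) ≠ 0 has an inverse. Apply the extended Euclidean algorithm to f(x) and a(x) in F_17[x]: f(x) = (14x + 4)·a(x) + (x^2 + 16x + 7);  a(x) = (11x + 5)·(x^2 + 16x + 7) + (11x + 16);  (x^2 + 16x + 7) = (14x + 12)·(11x + 16) + (2). The last nonzero remainder is the constant 2 = gcd(f, a) in F_17. Back-substituting through the division chain expresses 2 = s(x)·a(x) + t(x)·f(x) with s(x) ≡ 3x^3 + 7x^2 + 7x + 16 (mod f), so (3x^3 + 7x^2 + 7x + 16)·a(x) ≡ 2 (mod f). Multiplying by 2^(-1) ≡ 9 in F_17 gives a(x)^(-1) ≡ 9·(3x^3 + 7x^2 + 7x + 16) ≡ 10x^3 + 12x^2 + 12x + 8 (mod f). Check: (11x^3 + 11x^2 + 15x)·(10x^3 + 12x^2 + 12x + 8) = 8x^6 + 4x^5 + 6x^4 + 9x^3 + 13x^2 + x ≡ 1 (mod x^4 + 11x^3 + 8x + 7).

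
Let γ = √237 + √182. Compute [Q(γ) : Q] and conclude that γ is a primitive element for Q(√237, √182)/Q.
[Q(γ) : Q] = 4 (equivalently, Q(γ) = Q(√237, √182))

Obviously Q(γ) ⊆ Q(√237, √182), and [Q(√237, √182):Q] = 4 (since 237, 182 are distinct squarefree integers > 1 with 43134 not a perfect square). To show equality we compute the minimal polynomial of γ. From γ = √237 + √182: γ^2 = 237 + 2√(43134) + 182 = 419 + 2√(43134), so γ^2 - 419 = 2√(43134); squaring, (γ^2 - 419)^2 = 4·43134, i.e. γ^4 - 838γ^2 + 175561 - 172536 = 0, i.e. γ^4 - 838γ^2 + 3025 = 0. So γ is a root of x^4 - 838x^2 + 3025. This polynomial is irreducible over Q: it has no rational root (each ±√237 ± √182 is irrational), and any factorization into two quadratics over Q would force √(43134) ∈ Q (pairing opposite roots) or √237, √182 ∈ Q (other pairings), all impossible. Hence [Q(γ):Q] = 4 = [Q(√237, √182):Q], so Q(γ) = Q(√237, √182).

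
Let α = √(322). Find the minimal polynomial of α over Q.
m_α(x) = x^2 - 322

α satisfies α^2 - 322 = 0, so x^2 - 322 annihilates α. Since d = 322 is squarefree and ≠ 1, it is not a perfect square in Q, so x^2 - 322 has no rational root and is therefore irreducible over Q (a degree-2 polynomial over a field is irreducible iff it has no root). Hence m_α(x) = x^2 - 322.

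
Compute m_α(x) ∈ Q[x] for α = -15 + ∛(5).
m_α(x) = x^3 + 45x^2 + 675x + 3370

Set β = α + 15 = ∛(5), so β^3 = 5. Then (α + 15)^3 - 5 = 0, i.e. α is a root of g(x) = (x + 15)^3 - 5 = x^3 + 45x^2 + 675x + 3370. Since g(x) = h(x + 15) where h(x) = x^3 - 5, and h is irreducible over Q (because 5 is not a perfect cube, so h has no rational root, and a monic cubic with no rational root is irreducible), g is also irreducible (irreducibility is preserved under the substitution x → x + 15). Hence m_α(x) = x^3 + 45x^2 + 675x + 3370.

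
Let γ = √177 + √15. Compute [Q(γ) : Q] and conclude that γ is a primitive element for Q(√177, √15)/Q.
[Q(γ) : Q] = 4 (equivalently, Q(γ) = Q(√177, √15))

Obviously Q(γ) ⊆ Q(√177, √15), and [Q(√177, √15):Q] = 4 (since 177, 15 are distinct squarefree integers > 1 with 2655 not a perfect square). To show equality we compute the minimal polynomial of γ. From γ = √177 + √15: γ^2 = 177 + 2√(2655) + 15 = 192 + 2√(2655), so γ^2 - 192 = 2√(2655); squaring, (γ^2 - 192)^2 = 4·2655, i.e. γ^4 - 384γ^2 + 36864 - 10620 = 0, i.e. γ^4 - 384γ^2 + 26244 = 0. So γ is a root of x^4 - 384x^2 + 26244. This polynomial is irreducible over Q: it has no rational root (each ±√177 ± √15 is irrational), and any factorization into two quadratics over Q would force √(2655) ∈ Q (pairing opposite roots) or √177, √15 ∈ Q (other pairings), all impossible. Hence [Q(γ):Q] = 4 = [Q(√177, √15):Q], so Q(γ) = Q(√177, √15).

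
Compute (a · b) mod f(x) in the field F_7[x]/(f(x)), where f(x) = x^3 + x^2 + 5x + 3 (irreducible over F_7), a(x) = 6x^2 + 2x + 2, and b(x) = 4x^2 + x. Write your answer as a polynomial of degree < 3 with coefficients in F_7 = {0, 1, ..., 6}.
a · b ≡ 5x^2 + x + 2 (mod f(x))

Multiply in F_7[x]: a(x)·b(x) = (6x^2 + 2x + 2)·(4x^2 + x) = 3x^4 + 3x^2 + 2x. This has degree ≥ 3, so divide by f(x) over F_7: 3x^4 + 3x^2 + 2x = (3x + 4)·(x^3 + x^2 + 5x + 3) + (5x^2 + x + 2). Hence a·b ≡ 5x^2 + x + 2 (mod f). (F_7[x]/(f) is a field with 7^3 = 343 elements since f is irreducible of degree 3.)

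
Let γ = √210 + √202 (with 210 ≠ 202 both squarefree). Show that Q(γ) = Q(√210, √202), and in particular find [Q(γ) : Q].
[Q(γ) : Q] = 4 (equivalently, Q(γ) = Q(√210, √202))

Obviously Q(γ) ⊆ Q(√210, √202), and [Q(√210, √202):Q] = 4 (since 210, 202 are distinct squarefree integers > 1 with 42420 not a perfect square). To show equality we compute the minimal polynomial of γ. From γ = √210 + √202: γ^2 = 210 + 2√(42420) + 202 = 412 + 2√(42420), so γ^2 - 412 = 2√(42420); squaring, (γ^2 - 412)^2 = 4·42420, i.e. γ^4 - 824γ^2 + 169744 - 169680 = 0, i.e. γ^4 - 824γ^2 + 64 = 0. So γ is a root of x^4 - 824x^2 + 64. This polynomial is irreducible over Q: it has no rational root (each ±√210 ± √202 is irrational), and any factorization into two quadratics over Q would force √(42420) ∈ Q (pairing opposite roots) or √210, √202 ∈ Q (other pairings), all impossible. Hence [Q(γ):Q] = 4 = [Q(√210, √202):Q], so Q(γ) = Q(√210, √202).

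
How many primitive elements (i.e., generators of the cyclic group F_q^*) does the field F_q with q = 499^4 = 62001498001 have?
There are φ(62001498000) = 14736384000 primitive elements

F_q^* is cyclic of order q - 1 = 62001498000. A cyclic group of order m has exactly φ(m) generators. Here m = 62001498000 = 2^4 · 3 · 5^3 · 13 · 61 · 83 · 157, so the number of primitive elements is φ(62001498000) = 14736384000.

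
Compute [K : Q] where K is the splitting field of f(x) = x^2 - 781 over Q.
[K : Q] = 2

f(x) = x^2 - 781 factors as (x - √781)(x + √781). The splitting field is K = Q(√781). Since 781 is squarefree and > 1, it is not a perfect square, so x^2 - 781 is irreducible over Q and [Q(√781) : Q] = 2. Hence [K : Q] = 2.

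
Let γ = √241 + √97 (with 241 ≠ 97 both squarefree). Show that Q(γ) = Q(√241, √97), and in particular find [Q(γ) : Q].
[Q(γ) : Q] = 4 (equivalently, Q(γ) = Q(√241, √97))

Obviously Q(γ) ⊆ Q(√241, √97), and [Q(√241, √97):Q] = 4 (since 241, 97 are distinct squarefree integers > 1 with 23377 not a perfect square). To show equality we compute the minimal polynomial of γ. From γ = √241 + √97: γ^2 = 241 + 2√(23377) + 97 = 338 + 2√(23377), so γ^2 - 338 = 2√(23377); squaring, (γ^2 - 338)^2 = 4·23377, i.e. γ^4 - 676γ^2 + 114244 - 93508 = 0, i.e. γ^4 - 676γ^2 + 20736 = 0. So γ is a root of x^4 - 676x^2 + 20736. This polynomial is irreducible over Q: it has no rational root (each ±√241 ± √97 is irrational), and any factorization into two quadratics over Q would force √(23377) ∈ Q (pairing opposite roots) or √241, √97 ∈ Q (other pairings), all impossible. Hence [Q(γ):Q] = 4 = [Q(√241, √97):Q], so Q(γ) = Q(√241, √97).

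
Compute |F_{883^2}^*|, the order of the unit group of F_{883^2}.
|F_{883^2}^*| = 779688

F_{883^2} has 883^2 = 779689 elements; its multiplicative group consists of all nonzero elements, so |F_{883^2}^*| = 779689 - 1 = 779688. (It is cyclic since any finite subgroup of the multiplicative group of a field is cyclic.)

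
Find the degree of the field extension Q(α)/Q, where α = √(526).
[Q(α):Q] = 2

[Q(α):Q] equals the degree of the minimal polynomial of α. Here α^2 = 526 and x^2 - 526 is irreducible (d = 526 is squarefree, ≠ 1, hence not a square), so deg(m_α) = 2. Thus [Q(α):Q] = 2.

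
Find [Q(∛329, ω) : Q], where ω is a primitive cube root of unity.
[Q(∛329, ω) : Q] = 6

[Q(∛329):Q] = 3 (min poly x^3 - 329, irreducible since 329 is not a perfect cube). [Q(ω):Q] = 2 (min poly x^2 + x + 1). Since Q(∛329) ⊂ R and ω ∉ R, we have ω ∉ Q(∛329), so x^2 + x + 1 remains irreducible over Q(∛329) and [Q(∛329, ω) : Q(∛329)] = 2. By the tower law, [Q(∛329, ω) : Q] = 3 · 2 = 6. (In fact Q(∛329, ω) is the splitting field of x^3 - 329 over Q.)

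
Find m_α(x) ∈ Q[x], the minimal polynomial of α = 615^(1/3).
m_α(x) = x^3 - 615

α satisfies α^3 = 615, so x^3 - 615 annihilates α. By the rational root test, a rational root p/q (in lowest terms) of x^3 - 615 would satisfy p^3 = 615 q^3, forcing q = 1 and p^3 = 615; but 615 is not a perfect cube, contradiction. A monic cubic over Q with no rational root is irreducible (any nontrivial factorization would include a linear factor). Hence x^3 - 615 is the minimal polynomial of α, and in particular [Q(α):Q] = 3.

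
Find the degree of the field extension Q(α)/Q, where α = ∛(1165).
[Q(α):Q] = 3

The minimal polynomial of α is x^3 - 1165, irreducible over Q since 1165 is not a perfect cube (so x^3 - 1165 has no rational root). Hence [Q(α):Q] = deg(m_α) = 3.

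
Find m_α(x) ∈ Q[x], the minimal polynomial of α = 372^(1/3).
m_α(x) = x^3 - 372

α satisfies α^3 = 372, so x^3 - 372 annihilates α. By the rational root test, a rational root p/q (in lowest terms) of x^3 - 372 would satisfy p^3 = 372 q^3, forcing q = 1 and p^3 = 372; but 372 is not a perfect cube, contradiction. A monic cubic over Q with no rational root is irreducible (any nontrivial factorization would include a linear factor). Hence x^3 - 372 is the minimal polynomial of α, and in particular [Q(α):Q] = 3.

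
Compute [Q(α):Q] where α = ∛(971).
[Q(α):Q] = 3

The minimal polynomial of α is x^3 - 971, irreducible over Q since 971 is not a perfect cube (so x^3 - 971 has no rational root). Hence [Q(α):Q] = deg(m_α) = 3.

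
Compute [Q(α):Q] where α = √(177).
[Q(α):Q] = 2

[Q(α):Q] equals the degree of the minimal polynomial of α. Here α^2 = 177 and x^2 - 177 is irreducible (d = 177 is squarefree, ≠ 1, hence not a square), so deg(m_α) = 2. Thus [Q(α):Q] = 2.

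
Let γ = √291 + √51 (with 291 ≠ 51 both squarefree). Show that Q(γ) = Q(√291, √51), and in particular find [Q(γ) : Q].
[Q(γ) : Q] = 4 (equivalently, Q(γ) = Q(√291, √51))

Obviously Q(γ) ⊆ Q(√291, √51), and [Q(√291, √51):Q] = 4 (since 291, 51 are distinct squarefree integers > 1 with 14841 not a perfect square). To show equality we compute the minimal polynomial of γ. From γ = √291 + √51: γ^2 = 291 + 2√(14841) + 51 = 342 + 2√(14841), so γ^2 - 342 = 2√(14841); squaring, (γ^2 - 342)^2 = 4·14841, i.e. γ^4 - 684γ^2 + 116964 - 59364 = 0, i.e. γ^4 - 684γ^2 + 57600 = 0. So γ is a root of x^4 - 684x^2 + 57600. This polynomial is irreducible over Q: it has no rational root (each ±√291 ± √51 is irrational), and any factorization into two quadratics over Q would force √(14841) ∈ Q (pairing opposite roots) or √291, √51 ∈ Q (other pairings), all impossible. Hence [Q(γ):Q] = 4 = [Q(√291, √51):Q], so Q(γ) = Q(√291, √51).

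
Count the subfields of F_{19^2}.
F_{19^2} has 2 subfields

The subfields of F_{p^n} are exactly the fields F_{p^d} for d | n (each is the fixed field of the unique index-d subgroup of Gal(F_{p^n}/F_p) ≅ Z/nZ). The divisors of n = 2 are {1, 2}, giving 2 subfields: F_{19^1}, F_{19^2}.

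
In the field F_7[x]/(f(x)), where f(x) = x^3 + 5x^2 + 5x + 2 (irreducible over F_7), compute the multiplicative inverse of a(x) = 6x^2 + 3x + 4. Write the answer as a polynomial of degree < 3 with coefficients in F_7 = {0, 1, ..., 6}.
a(x)^(-1) ≡ 6x^2 + 6x + 2 (mod f(x))

Since f is irreducible over F_7, F_7[x]/(f) is a field and a(x) ≠ 0 has an inverse. Apply the extended Euclidean algorithm to f(x) and a(x) in F_7[x]: f(x) = (6x + 6)·a(x) + (5x + 6);  a(x) = (4x)·(5x + 6) + (4). The last nonzero remainder is the constant 4 = gcd(f, a) in F_7. Back-substituting through the division chain expresses 4 = s(x)·a(x) + t(x)·f(x) with s(x) ≡ 3x^2 + 3x + 1 (mod f), so (3x^2 + 3x + 1)·a(x) ≡ 4 (mod f). Multiplying by 4^(-1) ≡ 2 in F_7 gives a(x)^(-1) ≡ 2·(3x^2 + 3x + 1) ≡ 6x^2 + 6x + 2 (mod f). Check: (6x^2 + 3x + 4)·(6x^2 + 6x + 2) = x^4 + 5x^3 + 5x^2 + 2x + 1 ≡ 1 (mod x^3 + 5x^2 + 5x + 2).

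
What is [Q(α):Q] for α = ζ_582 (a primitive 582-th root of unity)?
[Q(α):Q] = 192

The minimal polynomial of ζ_582 over Q is the 582-th cyclotomic polynomial Φ_582(x), which is irreducible over Q and has degree φ(582) = 192. Hence [Q(α):Q] = φ(582) = 192.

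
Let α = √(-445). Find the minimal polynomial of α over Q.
m_α(x) = x^2 + 445

α satisfies α^2 + 445 = 0, so x^2 + 445 annihilates α. Since d = -445 is squarefree and ≠ 1, it is not a perfect square in Q, so x^2 + 445 has no rational root and is therefore irreducible over Q (a degree-2 polynomial over a field is irreducible iff it has no root). Hence m_α(x) = x^2 + 445.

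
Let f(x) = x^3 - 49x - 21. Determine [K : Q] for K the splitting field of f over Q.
[K : Q] = 6

By the rational root test, any rational root of the monic integer polynomial f(x) = x^3 - 49x - 21 must be an integer dividing the constant term -21, i.e. one of ±{1, 3, 7, 21}. Evaluating: f(1) = -69, f(-1) = 27, f(3) = -141, f(-3) = 99, f(7) = -21, f(-7) = -21, f(21) = 8211, f(-21) = -8253; none is 0, so f has no rational root and is therefore irreducible over Q (a cubic with no linear factor over a field is irreducible). For an irreducible cubic, the Galois group is A_3 or S_3 according as the discriminant disc(f) = -4a^3 - 27b^2 = -4·(-49)^3 - 27·(-21)^2 = 458689 is or is not a square in Q. Here disc(f) = 458689 is not a perfect square in Q, so the Galois group of f over Q is not contained in A_3 and must be all of S_3. The splitting field has degree |S_3| = 6 over Q, so [K : Q] = 6.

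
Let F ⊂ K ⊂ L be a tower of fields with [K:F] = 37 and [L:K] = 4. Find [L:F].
[L:F] = 148

The tower law says that for any tower of field extensions F ⊂ K ⊂ L with finite degrees, [L:F] = [L:K] · [K:F]. Here this gives [L:F] = 4 · 37 = 148.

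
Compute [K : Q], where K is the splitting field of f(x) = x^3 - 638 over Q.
[K : Q] = 6

The roots of x^3 - 638 are ∛638, ω∛638, ω^2∛638 where ω = e^(2πi/3) is a primitive cube root of unity, so K = Q(∛638, ω). Now [Q(∛638):Q] = 3 (since 638 is not a perfect cube, x^3 - 638 is irreducible) and [Q(ω):Q] = 2. Both 2 and 3 divide [K:Q], and [K:Q] ≤ 3·2 = 6, so [K:Q] = 6. (Equivalently: Q(∛638) ⊂ R but ω ∉ R, so [K : Q(∛638)] = 2.)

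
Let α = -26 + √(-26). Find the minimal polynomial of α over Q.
m_α(x) = x^2 + 52x + 702

From α + 26 = √(-26), squaring gives (α + 26)^2 = -26, i.e. α^2 + 52α + 676 = -26, so α^2 + 52α + 702 = 0. The discriminant of x^2 + 52x + 702 is (52)^2 - 4·(702) = 2704 - 2808 = -104, and 4·(-26) is not a perfect square in Q since -26 is squarefree and ≠ 1. Hence x^2 + 52x + 702 is irreducible over Q and is the minimal polynomial of α.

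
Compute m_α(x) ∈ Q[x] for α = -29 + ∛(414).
m_α(x) = x^3 + 87x^2 + 2523x + 23975

Set β = α + 29 = ∛(414), so β^3 = 414. Then (α + 29)^3 - 414 = 0, i.e. α is a root of g(x) = (x + 29)^3 - 414 = x^3 + 87x^2 + 2523x + 23975. Since g(x) = h(x + 29) where h(x) = x^3 - 414, and h is irreducible over Q (because 414 is not a perfect cube, so h has no rational root, and a monic cubic with no rational root is irreducible), g is also irreducible (irreducibility is preserved under the substitution x → x + 29). Hence m_α(x) = x^3 + 87x^2 + 2523x + 23975.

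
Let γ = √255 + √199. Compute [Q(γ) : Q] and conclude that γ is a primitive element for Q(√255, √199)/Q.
[Q(γ) : Q] = 4 (equivalently, Q(γ) = Q(√255, √199))

Obviously Q(γ) ⊆ Q(√255, √199), and [Q(√255, √199):Q] = 4 (since 255, 199 are distinct squarefree integers > 1 with 50745 not a perfect square). To show equality we compute the minimal polynomial of γ. From γ = √255 + √199: γ^2 = 255 + 2√(50745) + 199 = 454 + 2√(50745), so γ^2 - 454 = 2√(50745); squaring, (γ^2 - 454)^2 = 4·50745, i.e. γ^4 - 908γ^2 + 206116 - 202980 = 0, i.e. γ^4 - 908γ^2 + 3136 = 0. So γ is a root of x^4 - 908x^2 + 3136. This polynomial is irreducible over Q: it has no rational root (each ±√255 ± √199 is irrational), and any factorization into two quadratics over Q would force √(50745) ∈ Q (pairing opposite roots) or √255, √199 ∈ Q (other pairings), all impossible. Hence [Q(γ):Q] = 4 = [Q(√255, √199):Q], so Q(γ) = Q(√255, √199).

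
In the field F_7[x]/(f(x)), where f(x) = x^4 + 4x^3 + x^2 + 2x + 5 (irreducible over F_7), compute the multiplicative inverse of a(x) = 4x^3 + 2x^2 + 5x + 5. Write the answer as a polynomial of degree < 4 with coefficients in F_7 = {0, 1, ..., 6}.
a(x)^(-1) ≡ 3x^3 + 4x^2 + 6 (mod f(x))

Since f is irreducible over F_7, F_7[x]/(f) is a field and a(x) ≠ 0 has an inverse. Apply the extended Euclidean algorithm to f(x) and a(x) in F_7[x]: f(x) = (2x)·a(x) + (5x^2 + 6x + 5);  a(x) = (5x)·(5x^2 + 6x + 5) + (x + 5);  (5x^2 + 6x + 5) = (5x + 2)·(x + 5) + (2). The last nonzero remainder is the constant 2 = gcd(f, a) in F_7. Back-substituting through the division chain expresses 2 = s(x)·a(x) + t(x)·f(x) with s(x) ≡ 6x^3 + x^2 + 5 (mod f), so (6x^3 + x^2 + 5)·a(x) ≡ 2 (mod f). Multiplying by 2^(-1) ≡ 4 in F_7 gives a(x)^(-1) ≡ 4·(6x^3 + x^2 + 5) ≡ 3x^3 + 4x^2 + 6 (mod f). Check: (4x^3 + 2x^2 + 5x + 5)·(3x^3 + 4x^2 + 6) = 5x^6 + x^5 + 2x^4 + 3x^3 + 4x^2 + 2x + 2 ≡ 1 (mod x^4 + 4x^3 + x^2 + 2x + 5).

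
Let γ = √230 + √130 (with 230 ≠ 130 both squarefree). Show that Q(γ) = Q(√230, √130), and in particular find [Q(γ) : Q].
[Q(γ) : Q] = 4 (equivalently, Q(γ) = Q(√230, √130))

Obviously Q(γ) ⊆ Q(√230, √130), and [Q(√230, √130):Q] = 4 (since 230, 130 are distinct squarefree integers > 1 with 29900 not a perfect square). To show equality we compute the minimal polynomial of γ. From γ = √230 + √130: γ^2 = 230 + 2√(29900) + 130 = 360 + 2√(29900), so γ^2 - 360 = 2√(29900); squaring, (γ^2 - 360)^2 = 4·29900, i.e. γ^4 - 720γ^2 + 129600 - 119600 = 0, i.e. γ^4 - 720γ^2 + 10000 = 0. So γ is a root of x^4 - 720x^2 + 10000. This polynomial is irreducible over Q: it has no rational root (each ±√230 ± √130 is irrational), and any factorization into two quadratics over Q would force √(29900) ∈ Q (pairing opposite roots) or √230, √130 ∈ Q (other pairings), all impossible. Hence [Q(γ):Q] = 4 = [Q(√230, √130):Q], so Q(γ) = Q(√230, √130).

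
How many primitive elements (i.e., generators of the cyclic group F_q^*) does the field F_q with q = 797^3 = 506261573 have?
There are φ(506261572) = 250192800 primitive elements

F_q^* is cyclic of order q - 1 = 506261572. A cyclic group of order m has exactly φ(m) generators. Here m = 506261572 = 2^2 · 157 · 199 · 4051, so the number of primitive elements is φ(506261572) = 250192800.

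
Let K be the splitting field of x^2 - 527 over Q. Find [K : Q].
[K : Q] = 2

f(x) = x^2 - 527 factors as (x - √527)(x + √527). The splitting field is K = Q(√527). Since 527 is squarefree and > 1, it is not a perfect square, so x^2 - 527 is irreducible over Q and [Q(√527) : Q] = 2. Hence [K : Q] = 2.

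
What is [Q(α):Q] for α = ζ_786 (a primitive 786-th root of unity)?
[Q(α):Q] = 260

The minimal polynomial of ζ_786 over Q is the 786-th cyclotomic polynomial Φ_786(x), which is irreducible over Q and has degree φ(786) = 260. Hence [Q(α):Q] = φ(786) = 260.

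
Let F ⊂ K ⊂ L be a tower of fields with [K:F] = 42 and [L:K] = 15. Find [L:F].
[L:F] = 630

The tower law says that for any tower of field extensions F ⊂ K ⊂ L with finite degrees, [L:F] = [L:K] · [K:F]. Here this gives [L:F] = 15 · 42 = 630.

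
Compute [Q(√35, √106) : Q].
[Q(√35, √106) : Q] = 4

[Q(√35):Q] = 2 (min poly x^2 - 35, irreducible since 35 is squarefree > 1). For the top step, suppose √106 ∈ Q(√35), say √106 = c + d√35 with c, d ∈ Q. Squaring: 106 = c^2 + 35d^2 + 2cd√35. Since √35 ∉ Q this forces 2cd = 0. If d = 0 then √106 = c ∈ Q, contradicting 106 squarefree > 1. If c = 0 then 106 = 35d^2, so 35·106 = (35d)^2 is a perfect square in Q — but 35·106 = 3710 is not a perfect square (since 35 and 106 are distinct squarefree integers). Contradiction. Hence √106 ∉ Q(√35), so x^2 - 106 stays irreducible over Q(√35) and [Q(√35, √106) : Q(√35)] = 2. By the tower law, [Q(√35, √106) : Q] = 2 · 2 = 4.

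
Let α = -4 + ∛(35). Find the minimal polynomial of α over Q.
m_α(x) = x^3 + 12x^2 + 48x + 29

Set β = α + 4 = ∛(35), so β^3 = 35. Then (α + 4)^3 - 35 = 0, i.e. α is a root of g(x) = (x + 4)^3 - 35 = x^3 + 12x^2 + 48x + 29. Since g(x) = h(x + 4) where h(x) = x^3 - 35, and h is irreducible over Q (because 35 is not a perfect cube, so h has no rational root, and a monic cubic with no rational root is irreducible), g is also irreducible (irreducibility is preserved under the substitution x → x + 4). Hence m_α(x) = x^3 + 12x^2 + 48x + 29.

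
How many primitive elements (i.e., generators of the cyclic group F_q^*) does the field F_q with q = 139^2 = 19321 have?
There are φ(19320) = 4224 primitive elements

F_q^* is cyclic of order q - 1 = 19320. A cyclic group of order m has exactly φ(m) generators. Here m = 19320 = 2^3 · 3 · 5 · 7 · 23, so the number of primitive elements is φ(19320) = 4224.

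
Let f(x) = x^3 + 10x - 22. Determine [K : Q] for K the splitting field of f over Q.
[K : Q] = 6

By the rational root test, any rational root of the monic integer polynomial f(x) = x^3 + 10x - 22 must be an integer dividing the constant term -22, i.e. one of ±{1, 2, 11, 22}. Evaluating: f(1) = -11, f(-1) = -33, f(2) = 6, f(-2) = -50, f(11) = 1419, f(-11) = -1463, f(22) = 10846, f(-22) = -10890; none is 0, so f has no rational root and is therefore irreducible over Q (a cubic with no linear factor over a field is irreducible). For an irreducible cubic, the Galois group is A_3 or S_3 according as the discriminant disc(f) = -4a^3 - 27b^2 = -4·(10)^3 - 27·(-22)^2 = -17068 is or is not a square in Q. Here disc(f) = -17068 is not a perfect square in Q, so the Galois group of f over Q is not contained in A_3 and must be all of S_3. The splitting field has degree |S_3| = 6 over Q, so [K : Q] = 6.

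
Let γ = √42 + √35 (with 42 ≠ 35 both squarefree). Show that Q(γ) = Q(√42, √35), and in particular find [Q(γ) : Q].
[Q(γ) : Q] = 4 (equivalently, Q(γ) = Q(√42, √35))

Obviously Q(γ) ⊆ Q(√42, √35), and [Q(√42, √35):Q] = 4 (since 42, 35 are distinct squarefree integers > 1 with 1470 not a perfect square). To show equality we compute the minimal polynomial of γ. From γ = √42 + √35: γ^2 = 42 + 2√(1470) + 35 = 77 + 2√(1470), so γ^2 - 77 = 2√(1470); squaring, (γ^2 - 77)^2 = 4·1470, i.e. γ^4 - 154γ^2 + 5929 - 5880 = 0, i.e. γ^4 - 154γ^2 + 49 = 0. So γ is a root of x^4 - 154x^2 + 49. This polynomial is irreducible over Q: it has no rational root (each ±√42 ± √35 is irrational), and any factorization into two quadratics over Q would force √(1470) ∈ Q (pairing opposite roots) or √42, √35 ∈ Q (other pairings), all impossible. Hence [Q(γ):Q] = 4 = [Q(√42, √35):Q], so Q(γ) = Q(√42, √35).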